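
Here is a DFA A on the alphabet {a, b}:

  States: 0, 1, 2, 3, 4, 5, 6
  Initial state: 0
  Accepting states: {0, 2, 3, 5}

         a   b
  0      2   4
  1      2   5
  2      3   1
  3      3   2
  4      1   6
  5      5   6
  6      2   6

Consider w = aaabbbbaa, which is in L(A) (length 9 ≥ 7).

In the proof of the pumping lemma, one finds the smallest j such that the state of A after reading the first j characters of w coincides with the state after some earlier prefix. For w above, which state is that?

Run of A on w = a a a b b b b a a:
  step 0: 0  (start)
  step 1: 2  (read a: 0→2)
  step 2: 3  (read a: 2→3)
  step 3: 3  (read a: 3→3)   ← first repeat (3 seen earlier)
  step 4: 2  (read b: 3→2)
  step 5: 1  (read b: 2→1)
  step 6: 5  (read b: 1→5)
  step 7: 6  (read b: 5→6)
  step 8: 2  (read a: 6→2)
  step 9: 3  (read a: 2→3)

The earliest repeat is at step j = 3: A is in 3, which it already visited at step i = 2.
With |Q| = 7, pigeonhole forces a state repeat no later than step 7; the substring read between the first and second visits to that state can be pumped.

3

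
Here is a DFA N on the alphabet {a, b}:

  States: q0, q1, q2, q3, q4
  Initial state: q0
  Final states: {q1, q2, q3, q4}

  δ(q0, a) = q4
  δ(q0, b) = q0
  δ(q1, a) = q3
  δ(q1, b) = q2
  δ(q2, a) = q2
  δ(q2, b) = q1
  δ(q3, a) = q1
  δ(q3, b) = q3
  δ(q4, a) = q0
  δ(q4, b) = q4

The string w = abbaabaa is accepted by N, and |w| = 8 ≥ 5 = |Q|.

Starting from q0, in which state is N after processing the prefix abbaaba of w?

q0

Run of N on the first 7 characters of w = a b b a a b a:
  step 0: q0  (start)
  step 1: q4  (read a: q0→q4)
  step 2: q4  (read b: q4→q4)
  step 3: q4  (read b: q4→q4)
  step 4: q0  (read a: q4→q0)
  step 5: q4  (read a: q0→q4)
  step 6: q4  (read b: q4→q4)
  step 7: q0  (read a: q4→q0)

After reading 7 characters, N is in state q0.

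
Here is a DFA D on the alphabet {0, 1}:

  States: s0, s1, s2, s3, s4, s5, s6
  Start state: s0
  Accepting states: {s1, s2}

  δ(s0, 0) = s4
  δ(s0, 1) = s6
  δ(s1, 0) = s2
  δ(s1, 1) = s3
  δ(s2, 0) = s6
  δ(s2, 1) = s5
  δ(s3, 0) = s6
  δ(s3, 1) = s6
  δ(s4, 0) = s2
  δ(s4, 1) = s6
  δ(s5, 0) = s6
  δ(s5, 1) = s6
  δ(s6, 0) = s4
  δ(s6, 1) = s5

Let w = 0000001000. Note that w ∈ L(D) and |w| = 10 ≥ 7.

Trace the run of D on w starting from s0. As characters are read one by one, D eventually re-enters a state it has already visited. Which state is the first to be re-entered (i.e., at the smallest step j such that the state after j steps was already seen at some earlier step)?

s4

State sequence: s0 -0-> s4 -0-> s2 -0-> s6 -0-> s4 -0-> s2 -0-> s6 -1-> s5 -0-> s6 -0-> s4 -0-> s2
First repeat at step 4: s4 was already visited.

The earliest repeat is at step j = 4: D is in s4, which it already visited at step i = 1.
With |Q| = 7, pigeonhole forces a state repeat no later than step 7; the substring read between the first and second visits to that state can be pumped.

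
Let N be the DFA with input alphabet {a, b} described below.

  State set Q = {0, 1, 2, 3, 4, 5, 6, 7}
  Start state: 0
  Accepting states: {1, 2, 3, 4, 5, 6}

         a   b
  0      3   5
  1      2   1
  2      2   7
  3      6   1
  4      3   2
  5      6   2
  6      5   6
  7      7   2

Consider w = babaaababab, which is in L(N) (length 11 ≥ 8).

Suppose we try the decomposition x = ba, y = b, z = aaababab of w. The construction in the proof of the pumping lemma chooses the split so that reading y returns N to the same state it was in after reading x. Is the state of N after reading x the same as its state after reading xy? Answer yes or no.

yes

State sequence: 0 -b-> 5 -a-> 6 -b-> 6

After x (step 2): 6. After xy (step 3): 6.
They match, so y = b drives N around a cycle from 6 back to itself; pumping y any number of times keeps N in 6 before reading z, and xyⁱz ∈ L(N) for every i ≥ 0.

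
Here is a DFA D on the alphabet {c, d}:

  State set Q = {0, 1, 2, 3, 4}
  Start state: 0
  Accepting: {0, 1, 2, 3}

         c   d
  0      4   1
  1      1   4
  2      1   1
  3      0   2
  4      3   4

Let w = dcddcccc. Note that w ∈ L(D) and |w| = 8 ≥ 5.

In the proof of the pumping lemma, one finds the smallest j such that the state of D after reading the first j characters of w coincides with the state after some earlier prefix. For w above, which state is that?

State sequence: 0 -d-> 1 -c-> 1 -d-> 4 -d-> 4 -c-> 3 -c-> 0 -c-> 4 -c-> 3
First repeat at step 2: 1 was already visited.

The earliest repeat is at step j = 2: D is in 1, which it already visited at step i = 1.

1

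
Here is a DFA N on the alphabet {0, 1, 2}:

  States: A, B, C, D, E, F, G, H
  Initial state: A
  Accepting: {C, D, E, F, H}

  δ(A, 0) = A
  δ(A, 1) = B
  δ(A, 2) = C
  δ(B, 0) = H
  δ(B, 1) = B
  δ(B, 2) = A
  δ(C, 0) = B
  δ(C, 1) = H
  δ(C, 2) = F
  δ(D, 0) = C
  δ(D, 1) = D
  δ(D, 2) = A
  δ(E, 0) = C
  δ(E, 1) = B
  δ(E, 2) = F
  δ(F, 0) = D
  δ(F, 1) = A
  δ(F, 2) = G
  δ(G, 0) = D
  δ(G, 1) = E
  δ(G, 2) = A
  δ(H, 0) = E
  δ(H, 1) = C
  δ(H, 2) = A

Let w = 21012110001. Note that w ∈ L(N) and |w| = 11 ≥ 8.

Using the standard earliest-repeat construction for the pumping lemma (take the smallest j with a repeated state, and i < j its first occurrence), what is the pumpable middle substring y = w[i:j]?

21012

Run of N on w = 2 1 0 1 2 1 1 0 0 0 1:
  step 0: A  (start)
  step 1: C  (read 2: A→C)
  step 2: H  (read 1: C→H)
  step 3: E  (read 0: H→E)
  step 4: B  (read 1: E→B)
  step 5: A  (read 2: B→A)   ← first repeat (A seen earlier)
  step 6: B  (read 1: A→B)
  step 7: B  (read 1: B→B)
  step 8: H  (read 0: B→H)
  step 9: E  (read 0: H→E)
  step 10: C  (read 0: E→C)
  step 11: H  (read 1: C→H)

So i = 0, j = 5, giving x = w[0:0] = ε, y = w[0:5] = 21012, z = w[5:11] = 110001.
Check: |xy| = 5 ≤ 8 and |y| = 5 ≥ 1. Reading y takes N from A back to A, so every xyⁱz is accepted.
Since N has 8 states, any run of length ≥ 8 visits 8+1 states, so by pigeonhole some state repeats within the first 8 steps — that repeat gives the pumpable loop.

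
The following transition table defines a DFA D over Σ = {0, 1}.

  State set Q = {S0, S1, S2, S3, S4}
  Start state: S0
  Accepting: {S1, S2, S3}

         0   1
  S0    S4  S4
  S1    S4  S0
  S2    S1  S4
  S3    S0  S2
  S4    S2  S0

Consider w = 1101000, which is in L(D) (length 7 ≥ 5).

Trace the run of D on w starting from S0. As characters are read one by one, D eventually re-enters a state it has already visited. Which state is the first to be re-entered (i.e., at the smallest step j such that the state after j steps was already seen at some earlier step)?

State sequence: S0 -1-> S4 -1-> S0 -0-> S4 -1-> S0 -0-> S4 -0-> S2 -0-> S1
First repeat at step 2: S0 was already visited.

The earliest repeat is at step j = 2: D is in S0, which it already visited at step i = 0.
Since D has 5 states, any run of length ≥ 5 visits 5+1 states, so by pigeonhole some state repeats within the first 5 steps — that repeat gives the pumpable loop.

S0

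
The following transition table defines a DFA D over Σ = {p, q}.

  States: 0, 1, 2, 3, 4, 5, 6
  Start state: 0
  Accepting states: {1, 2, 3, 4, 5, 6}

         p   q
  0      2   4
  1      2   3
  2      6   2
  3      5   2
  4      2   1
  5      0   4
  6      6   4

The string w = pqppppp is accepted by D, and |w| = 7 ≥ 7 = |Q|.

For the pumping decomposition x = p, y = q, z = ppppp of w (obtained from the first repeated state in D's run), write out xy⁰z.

pppppp

xy⁰z = xz = p·ppppp = pppppp.
Reading y = q takes D from 2 back to 2, so after x the machine is still in 2, and z then leads to the accepting state 6. Hence pppppp ∈ L(D).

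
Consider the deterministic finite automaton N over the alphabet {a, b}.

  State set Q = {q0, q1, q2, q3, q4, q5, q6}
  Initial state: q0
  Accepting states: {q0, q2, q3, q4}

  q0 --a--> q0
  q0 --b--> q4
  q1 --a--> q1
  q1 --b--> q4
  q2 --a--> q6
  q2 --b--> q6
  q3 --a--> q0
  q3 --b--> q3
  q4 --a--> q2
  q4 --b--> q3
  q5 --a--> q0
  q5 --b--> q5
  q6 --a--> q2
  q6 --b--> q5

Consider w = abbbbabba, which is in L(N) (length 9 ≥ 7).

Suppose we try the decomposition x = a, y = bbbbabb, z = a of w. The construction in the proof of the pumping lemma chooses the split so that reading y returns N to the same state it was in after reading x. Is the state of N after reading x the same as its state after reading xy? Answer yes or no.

Run of N on the first 8 characters of w = a b b b b a b b:
  step 0: q0  (start)
  step 1: q0  (read a: q0→q0)
  step 2: q4  (read b: q0→q4)
  step 3: q3  (read b: q4→q3)
  step 4: q3  (read b: q3→q3)
  step 5: q3  (read b: q3→q3)
  step 6: q0  (read a: q3→q0)
  step 7: q4  (read b: q0→q4)
  step 8: q3  (read b: q4→q3)

After x (step 1): q0. After xy (step 8): q3.
They differ (q0 ≠ q3), so y is not a cycle from the state after x; this split is not the one the pumping-lemma construction produces, and pumping y need not keep the string in L(N).

no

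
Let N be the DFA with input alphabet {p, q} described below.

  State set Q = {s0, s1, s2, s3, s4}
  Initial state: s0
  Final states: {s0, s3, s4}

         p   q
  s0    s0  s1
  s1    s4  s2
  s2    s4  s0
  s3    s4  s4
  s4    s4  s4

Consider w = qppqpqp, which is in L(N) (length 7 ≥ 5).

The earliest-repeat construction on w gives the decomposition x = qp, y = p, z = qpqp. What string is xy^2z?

xy^2z = qp·p·p·qpqp = qpppqpqp.
Reading y = p takes N from s4 back to s4, so after x·y·y the machine is still in s4, and z then leads to the accepting state s4. Hence qpppqpqp ∈ L(N).

qpppqpqp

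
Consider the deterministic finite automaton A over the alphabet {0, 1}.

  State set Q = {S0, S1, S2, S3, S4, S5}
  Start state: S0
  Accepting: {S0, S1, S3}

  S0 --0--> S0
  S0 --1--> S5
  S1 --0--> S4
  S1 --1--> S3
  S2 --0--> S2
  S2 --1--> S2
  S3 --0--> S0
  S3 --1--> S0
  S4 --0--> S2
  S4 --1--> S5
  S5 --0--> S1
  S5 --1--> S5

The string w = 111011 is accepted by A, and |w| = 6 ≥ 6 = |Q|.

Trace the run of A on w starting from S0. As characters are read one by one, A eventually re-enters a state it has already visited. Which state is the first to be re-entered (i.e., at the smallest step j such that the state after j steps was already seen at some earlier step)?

Run of A on w = 1 1 1 0 1 1:
  step 0: S0  (start)
  step 1: S5  (read 1: S0→S5)
  step 2: S5  (read 1: S5→S5)   ← first repeat (S5 seen earlier)
  step 3: S5  (read 1: S5→S5)
  step 4: S1  (read 0: S5→S1)
  step 5: S3  (read 1: S1→S3)
  step 6: S0  (read 1: S3→S0)

The earliest repeat is at step j = 2: A is in S5, which it already visited at step i = 1.
The DFA has 6 states, so the proof of the pumping lemma guarantees a repeated state among the first 6+1 visited; the segment between the two visits is the pumpable y.

S5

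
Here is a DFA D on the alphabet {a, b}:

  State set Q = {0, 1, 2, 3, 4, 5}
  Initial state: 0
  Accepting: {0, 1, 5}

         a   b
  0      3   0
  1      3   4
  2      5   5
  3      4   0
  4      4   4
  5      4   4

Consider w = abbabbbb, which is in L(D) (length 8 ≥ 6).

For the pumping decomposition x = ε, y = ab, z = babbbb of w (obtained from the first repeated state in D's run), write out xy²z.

ababbabbbb

xy^2z = ε·ab·ab·babbbb = ababbabbbb.
Reading y = ab takes D from 0 back to 0, so after x·y·y the machine is still in 0, and z then leads to the accepting state 0. Hence ababbabbbb ∈ L(D).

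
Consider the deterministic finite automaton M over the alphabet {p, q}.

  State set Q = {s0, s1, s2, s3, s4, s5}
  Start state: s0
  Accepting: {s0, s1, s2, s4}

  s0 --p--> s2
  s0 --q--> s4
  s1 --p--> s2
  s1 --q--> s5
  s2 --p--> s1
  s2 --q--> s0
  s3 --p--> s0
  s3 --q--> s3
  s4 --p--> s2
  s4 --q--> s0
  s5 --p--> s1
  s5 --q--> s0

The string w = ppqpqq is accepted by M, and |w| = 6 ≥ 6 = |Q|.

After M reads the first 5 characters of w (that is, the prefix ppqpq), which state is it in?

State sequence: s0 -p-> s2 -p-> s1 -q-> s5 -p-> s1 -q-> s5

After reading 5 characters, M is in state s5.
(This kind of state-tracing is the core of the pumping-lemma construction: with 6 states, pigeonhole forces a repeat within the first 6 steps.)

s5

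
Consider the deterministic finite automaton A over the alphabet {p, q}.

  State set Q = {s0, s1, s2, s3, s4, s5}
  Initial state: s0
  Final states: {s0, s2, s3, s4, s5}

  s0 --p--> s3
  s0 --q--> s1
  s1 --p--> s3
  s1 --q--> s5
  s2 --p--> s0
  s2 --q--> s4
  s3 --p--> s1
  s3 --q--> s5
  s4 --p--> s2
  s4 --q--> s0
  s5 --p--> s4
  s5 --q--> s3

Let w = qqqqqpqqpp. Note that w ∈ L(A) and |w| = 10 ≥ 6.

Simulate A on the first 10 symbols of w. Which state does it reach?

s3

Run of A on the first 10 characters of w = q q q q q p q q p p:
  step 0: s0  (start)
  step 1: s1  (read q: s0→s1)
  step 2: s5  (read q: s1→s5)
  step 3: s3  (read q: s5→s3)
  step 4: s5  (read q: s3→s5)
  step 5: s3  (read q: s5→s3)
  step 6: s1  (read p: s3→s1)
  step 7: s5  (read q: s1→s5)
  step 8: s3  (read q: s5→s3)
  step 9: s1  (read p: s3→s1)
  step 10: s3  (read p: s1→s3)

After reading 10 characters, A is in state s3.
(This kind of state-tracing is the core of the pumping-lemma construction: with 6 states, pigeonhole forces a repeat within the first 6 steps.)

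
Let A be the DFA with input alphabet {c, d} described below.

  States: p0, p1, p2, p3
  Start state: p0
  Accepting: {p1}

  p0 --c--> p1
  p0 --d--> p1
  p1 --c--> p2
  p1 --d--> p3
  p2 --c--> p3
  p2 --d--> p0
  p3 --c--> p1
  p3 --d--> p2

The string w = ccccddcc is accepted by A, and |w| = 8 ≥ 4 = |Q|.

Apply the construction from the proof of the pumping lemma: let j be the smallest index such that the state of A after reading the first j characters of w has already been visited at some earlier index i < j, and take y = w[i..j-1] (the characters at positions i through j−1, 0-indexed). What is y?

ccc

State sequence: p0 -c-> p1 -c-> p2 -c-> p3 -c-> p1 -d-> p3 -d-> p2 -c-> p3 -c-> p1
First repeat at step 4: p1 was already visited.

So i = 1, j = 4, giving x = w[0:1] = c, y = w[1:4] = ccc, z = w[4:8] = ddcc.
Check: |xy| = 4 ≤ 4 and |y| = 3 ≥ 1. Reading y takes A from p1 back to p1, so every xyⁱz is accepted.
With |Q| = 4, pigeonhole forces a state repeat no later than step 4; the substring read between the first and second visits to that state can be pumped.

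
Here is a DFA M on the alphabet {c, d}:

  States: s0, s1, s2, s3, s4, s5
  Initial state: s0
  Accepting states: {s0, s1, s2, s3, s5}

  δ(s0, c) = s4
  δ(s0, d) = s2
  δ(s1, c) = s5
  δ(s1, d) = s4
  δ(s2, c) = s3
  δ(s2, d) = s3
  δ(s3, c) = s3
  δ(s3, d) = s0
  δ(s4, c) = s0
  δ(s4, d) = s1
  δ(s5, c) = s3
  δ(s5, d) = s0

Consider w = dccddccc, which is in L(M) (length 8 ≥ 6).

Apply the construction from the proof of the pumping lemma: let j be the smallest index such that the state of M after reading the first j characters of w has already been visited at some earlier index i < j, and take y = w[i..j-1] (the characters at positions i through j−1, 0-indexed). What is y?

Run of M on w = d c c d d c c c:
  step 0: s0  (start)
  step 1: s2  (read d: s0→s2)
  step 2: s3  (read c: s2→s3)
  step 3: s3  (read c: s3→s3)   ← first repeat (s3 seen earlier)
  step 4: s0  (read d: s3→s0)
  step 5: s2  (read d: s0→s2)
  step 6: s3  (read c: s2→s3)
  step 7: s3  (read c: s3→s3)
  step 8: s3  (read c: s3→s3)

So i = 2, j = 3, giving x = w[0:2] = dc, y = w[2:3] = c, z = w[3:8] = ddccc.
Check: |xy| = 3 ≤ 6 and |y| = 1 ≥ 1. Reading y takes M from s3 back to s3, so every xyⁱz is accepted.

c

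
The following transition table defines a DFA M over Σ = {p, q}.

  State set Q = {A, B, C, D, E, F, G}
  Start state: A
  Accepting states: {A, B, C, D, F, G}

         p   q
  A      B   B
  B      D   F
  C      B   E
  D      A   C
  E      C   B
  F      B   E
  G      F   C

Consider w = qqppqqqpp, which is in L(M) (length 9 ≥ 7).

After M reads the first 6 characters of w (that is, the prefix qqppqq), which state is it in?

Run of M on the first 6 characters of w = q q p p q q:
  step 0: A  (start)
  step 1: B  (read q: A→B)
  step 2: F  (read q: B→F)
  step 3: B  (read p: F→B)
  step 4: D  (read p: B→D)
  step 5: C  (read q: D→C)
  step 6: E  (read q: C→E)

After reading 6 characters, M is in state E.

E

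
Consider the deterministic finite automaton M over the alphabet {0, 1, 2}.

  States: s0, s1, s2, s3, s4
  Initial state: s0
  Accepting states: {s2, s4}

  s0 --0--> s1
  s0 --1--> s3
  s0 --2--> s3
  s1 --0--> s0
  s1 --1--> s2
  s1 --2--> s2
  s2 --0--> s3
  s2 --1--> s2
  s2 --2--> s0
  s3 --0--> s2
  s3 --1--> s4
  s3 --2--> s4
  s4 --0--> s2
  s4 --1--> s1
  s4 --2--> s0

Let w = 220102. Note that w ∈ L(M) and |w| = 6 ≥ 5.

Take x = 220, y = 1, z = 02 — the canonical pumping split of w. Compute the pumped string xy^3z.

22011102

xy^3z = 220·1·1·1·02 = 22011102.
Reading y = 1 takes M from s2 back to s2, so after x·y·y·y the machine is still in s2, and z then leads to the accepting state s4. Hence 22011102 ∈ L(M).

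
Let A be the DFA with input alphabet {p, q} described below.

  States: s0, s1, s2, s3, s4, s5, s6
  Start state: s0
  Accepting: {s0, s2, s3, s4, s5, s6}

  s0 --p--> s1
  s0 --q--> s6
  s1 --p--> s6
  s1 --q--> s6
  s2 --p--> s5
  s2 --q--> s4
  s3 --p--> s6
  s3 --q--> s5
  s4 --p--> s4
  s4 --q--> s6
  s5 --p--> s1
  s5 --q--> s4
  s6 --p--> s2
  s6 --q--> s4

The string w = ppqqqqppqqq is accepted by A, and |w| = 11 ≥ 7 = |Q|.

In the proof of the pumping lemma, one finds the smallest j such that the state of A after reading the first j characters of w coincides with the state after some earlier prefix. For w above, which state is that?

s6

Run of A on w = p p q q q q p p q q q:
  step 0: s0  (start)
  step 1: s1  (read p: s0→s1)
  step 2: s6  (read p: s1→s6)
  step 3: s4  (read q: s6→s4)
  step 4: s6  (read q: s4→s6)   ← first repeat (s6 seen earlier)
  step 5: s4  (read q: s6→s4)
  step 6: s6  (read q: s4→s6)
  step 7: s2  (read p: s6→s2)
  step 8: s5  (read p: s2→s5)
  step 9: s4  (read q: s5→s4)
  step 10: s6  (read q: s4→s6)
  step 11: s4  (read q: s6→s4)

The earliest repeat is at step j = 4: A is in s6, which it already visited at step i = 2.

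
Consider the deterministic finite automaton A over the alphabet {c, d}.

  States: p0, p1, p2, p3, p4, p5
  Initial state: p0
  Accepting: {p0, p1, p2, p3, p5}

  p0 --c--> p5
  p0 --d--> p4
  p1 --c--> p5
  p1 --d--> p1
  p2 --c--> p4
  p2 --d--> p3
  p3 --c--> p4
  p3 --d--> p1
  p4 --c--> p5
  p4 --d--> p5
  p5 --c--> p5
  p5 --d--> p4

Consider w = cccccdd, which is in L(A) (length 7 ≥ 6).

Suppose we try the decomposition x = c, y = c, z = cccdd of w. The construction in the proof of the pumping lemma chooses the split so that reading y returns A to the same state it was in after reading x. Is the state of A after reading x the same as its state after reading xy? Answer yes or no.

Run of A on the first 2 characters of w = c c:
  step 0: p0  (start)
  step 1: p5  (read c: p0→p5)
  step 2: p5  (read c: p5→p5)

After x (step 1): p5. After xy (step 2): p5.
They match, so y = c drives A around a cycle from p5 back to itself; pumping y any number of times keeps A in p5 before reading z, and xyⁱz ∈ L(A) for every i ≥ 0.

yes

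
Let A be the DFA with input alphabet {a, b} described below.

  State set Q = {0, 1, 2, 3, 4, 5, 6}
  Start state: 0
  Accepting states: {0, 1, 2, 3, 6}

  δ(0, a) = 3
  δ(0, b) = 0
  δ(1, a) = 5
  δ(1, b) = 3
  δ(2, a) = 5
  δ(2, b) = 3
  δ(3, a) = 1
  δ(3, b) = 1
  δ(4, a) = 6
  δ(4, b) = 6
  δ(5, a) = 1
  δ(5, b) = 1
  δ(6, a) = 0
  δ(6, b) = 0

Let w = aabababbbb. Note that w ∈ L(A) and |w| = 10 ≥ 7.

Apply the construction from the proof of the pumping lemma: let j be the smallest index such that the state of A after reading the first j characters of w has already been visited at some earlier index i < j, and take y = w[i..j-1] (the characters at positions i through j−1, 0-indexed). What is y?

Run of A on w = a a b a b a b b b b:
  step 0: 0  (start)
  step 1: 3  (read a: 0→3)
  step 2: 1  (read a: 3→1)
  step 3: 3  (read b: 1→3)   ← first repeat (3 seen earlier)
  step 4: 1  (read a: 3→1)
  step 5: 3  (read b: 1→3)
  step 6: 1  (read a: 3→1)
  step 7: 3  (read b: 1→3)
  step 8: 1  (read b: 3→1)
  step 9: 3  (read b: 1→3)
  step 10: 1  (read b: 3→1)

So i = 1, j = 3, giving x = w[0:1] = a, y = w[1:3] = ab, z = w[3:10] = ababbbb.
Check: |xy| = 3 ≤ 7 and |y| = 2 ≥ 1. Reading y takes A from 3 back to 3, so every xyⁱz is accepted.
The DFA has 7 states, so the proof of the pumping lemma guarantees a repeated state among the first 7+1 visited; the segment between the two visits is the pumpable y.

ab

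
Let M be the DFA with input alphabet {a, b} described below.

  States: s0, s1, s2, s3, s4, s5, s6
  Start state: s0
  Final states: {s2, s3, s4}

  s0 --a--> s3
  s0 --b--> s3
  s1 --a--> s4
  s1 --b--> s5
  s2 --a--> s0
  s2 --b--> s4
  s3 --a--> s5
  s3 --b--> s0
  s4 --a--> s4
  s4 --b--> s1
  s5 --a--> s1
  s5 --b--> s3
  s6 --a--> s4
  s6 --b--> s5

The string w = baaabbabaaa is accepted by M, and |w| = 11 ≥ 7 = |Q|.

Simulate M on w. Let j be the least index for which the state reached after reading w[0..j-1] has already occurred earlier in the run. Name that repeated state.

Run of M on w = b a a a b b a b a a a:
  step 0: s0  (start)
  step 1: s3  (read b: s0→s3)
  step 2: s5  (read a: s3→s5)
  step 3: s1  (read a: s5→s1)
  step 4: s4  (read a: s1→s4)
  step 5: s1  (read b: s4→s1)   ← first repeat (s1 seen earlier)
  step 6: s5  (read b: s1→s5)
  step 7: s1  (read a: s5→s1)
  step 8: s5  (read b: s1→s5)
  step 9: s1  (read a: s5→s1)
  step 10: s4  (read a: s1→s4)
  step 11: s4  (read a: s4→s4)

The earliest repeat is at step j = 5: M is in s1, which it already visited at step i = 3.
Since M has 7 states, any run of length ≥ 7 visits 7+1 states, so by pigeonhole some state repeats within the first 7 steps — that repeat gives the pumpable loop.

s1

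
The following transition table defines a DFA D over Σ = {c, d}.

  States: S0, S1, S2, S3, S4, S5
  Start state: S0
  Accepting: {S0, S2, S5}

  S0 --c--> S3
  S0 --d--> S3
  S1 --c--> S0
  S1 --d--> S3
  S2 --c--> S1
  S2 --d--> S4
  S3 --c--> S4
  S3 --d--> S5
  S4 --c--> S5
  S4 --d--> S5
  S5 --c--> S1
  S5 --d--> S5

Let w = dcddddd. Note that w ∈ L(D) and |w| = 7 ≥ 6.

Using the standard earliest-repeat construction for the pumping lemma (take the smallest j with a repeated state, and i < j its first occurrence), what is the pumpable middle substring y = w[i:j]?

d

Run of D on w = d c d d d d d:
  step 0: S0  (start)
  step 1: S3  (read d: S0→S3)
  step 2: S4  (read c: S3→S4)
  step 3: S5  (read d: S4→S5)
  step 4: S5  (read d: S5→S5)   ← first repeat (S5 seen earlier)
  step 5: S5  (read d: S5→S5)
  step 6: S5  (read d: S5→S5)
  step 7: S5  (read d: S5→S5)

So i = 3, j = 4, giving x = w[0:3] = dcd, y = w[3:4] = d, z = w[4:7] = ddd.
Check: |xy| = 4 ≤ 6 and |y| = 1 ≥ 1. Reading y takes D from S5 back to S5, so every xyⁱz is accepted.
The DFA has 6 states, so the proof of the pumping lemma guarantees a repeated state among the first 6+1 visited; the segment between the two visits is the pumpable y.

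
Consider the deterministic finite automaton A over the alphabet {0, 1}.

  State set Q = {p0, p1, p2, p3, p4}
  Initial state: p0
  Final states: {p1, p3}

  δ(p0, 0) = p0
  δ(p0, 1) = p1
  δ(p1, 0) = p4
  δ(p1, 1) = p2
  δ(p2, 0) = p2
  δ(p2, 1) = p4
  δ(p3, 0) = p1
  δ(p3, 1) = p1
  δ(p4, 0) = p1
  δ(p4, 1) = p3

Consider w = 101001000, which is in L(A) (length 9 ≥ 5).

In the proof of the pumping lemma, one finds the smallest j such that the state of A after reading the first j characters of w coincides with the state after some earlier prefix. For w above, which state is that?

p1

Run of A on w = 1 0 1 0 0 1 0 0 0:
  step 0: p0  (start)
  step 1: p1  (read 1: p0→p1)
  step 2: p4  (read 0: p1→p4)
  step 3: p3  (read 1: p4→p3)
  step 4: p1  (read 0: p3→p1)   ← first repeat (p1 seen earlier)
  step 5: p4  (read 0: p1→p4)
  step 6: p3  (read 1: p4→p3)
  step 7: p1  (read 0: p3→p1)
  step 8: p4  (read 0: p1→p4)
  step 9: p1  (read 0: p4→p1)

The earliest repeat is at step j = 4: A is in p1, which it already visited at step i = 1.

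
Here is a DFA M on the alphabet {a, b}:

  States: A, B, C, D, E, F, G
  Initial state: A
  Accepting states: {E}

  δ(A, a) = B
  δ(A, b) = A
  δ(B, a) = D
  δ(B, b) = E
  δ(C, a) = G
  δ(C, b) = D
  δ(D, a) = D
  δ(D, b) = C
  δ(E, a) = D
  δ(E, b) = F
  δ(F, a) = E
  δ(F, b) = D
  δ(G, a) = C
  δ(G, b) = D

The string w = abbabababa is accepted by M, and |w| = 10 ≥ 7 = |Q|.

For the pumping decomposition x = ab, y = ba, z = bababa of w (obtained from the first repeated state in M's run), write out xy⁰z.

abbababa

xy⁰z = xz = ab·bababa = abbababa.
Reading y = ba takes M from E back to E, so after x the machine is still in E, and z then leads to the accepting state E. Hence abbababa ∈ L(M).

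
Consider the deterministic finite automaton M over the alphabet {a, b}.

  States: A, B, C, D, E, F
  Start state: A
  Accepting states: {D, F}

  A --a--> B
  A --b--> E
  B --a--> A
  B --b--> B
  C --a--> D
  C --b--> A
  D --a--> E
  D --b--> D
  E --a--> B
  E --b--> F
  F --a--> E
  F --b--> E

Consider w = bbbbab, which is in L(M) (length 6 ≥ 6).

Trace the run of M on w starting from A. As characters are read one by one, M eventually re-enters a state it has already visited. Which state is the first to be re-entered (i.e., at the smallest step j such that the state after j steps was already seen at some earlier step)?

E

State sequence: A -b-> E -b-> F -b-> E -b-> F -a-> E -b-> F
First repeat at step 3: E was already visited.

The earliest repeat is at step j = 3: M is in E, which it already visited at step i = 1.
Pumping length from the standard proof: p = 6 (the number of states). The repeated state found above gives |xy| = j ≤ 6 and |y| = j − i ≥ 1.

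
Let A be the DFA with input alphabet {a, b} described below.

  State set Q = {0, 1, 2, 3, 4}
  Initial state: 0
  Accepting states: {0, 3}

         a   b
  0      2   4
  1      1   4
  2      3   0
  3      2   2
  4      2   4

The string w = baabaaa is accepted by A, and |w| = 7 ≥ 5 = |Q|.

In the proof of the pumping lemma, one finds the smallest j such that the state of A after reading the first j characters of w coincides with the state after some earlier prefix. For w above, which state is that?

Run of A on w = b a a b a a a:
  step 0: 0  (start)
  step 1: 4  (read b: 0→4)
  step 2: 2  (read a: 4→2)
  step 3: 3  (read a: 2→3)
  step 4: 2  (read b: 3→2)   ← first repeat (2 seen earlier)
  step 5: 3  (read a: 2→3)
  step 6: 2  (read a: 3→2)
  step 7: 3  (read a: 2→3)

The earliest repeat is at step j = 4: A is in 2, which it already visited at step i = 2.
The DFA has 5 states, so the proof of the pumping lemma guarantees a repeated state among the first 5+1 visited; the segment between the two visits is the pumpable y.

2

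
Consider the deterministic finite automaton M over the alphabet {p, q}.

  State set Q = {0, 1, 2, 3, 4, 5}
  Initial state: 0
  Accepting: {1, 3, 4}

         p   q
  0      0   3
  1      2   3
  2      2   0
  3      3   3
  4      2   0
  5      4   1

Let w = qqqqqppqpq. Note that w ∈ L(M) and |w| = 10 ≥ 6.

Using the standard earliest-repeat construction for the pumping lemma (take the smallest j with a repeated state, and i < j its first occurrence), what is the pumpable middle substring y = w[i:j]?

State sequence: 0 -q-> 3 -q-> 3 -q-> 3 -q-> 3 -q-> 3 -p-> 3 -p-> 3 -q-> 3 -p-> 3 -q-> 3
First repeat at step 2: 3 was already visited.

So i = 1, j = 2, giving x = w[0:1] = q, y = w[1:2] = q, z = w[2:10] = qqqppqpq.
Check: |xy| = 2 ≤ 6 and |y| = 1 ≥ 1. Reading y takes M from 3 back to 3, so every xyⁱz is accepted.

q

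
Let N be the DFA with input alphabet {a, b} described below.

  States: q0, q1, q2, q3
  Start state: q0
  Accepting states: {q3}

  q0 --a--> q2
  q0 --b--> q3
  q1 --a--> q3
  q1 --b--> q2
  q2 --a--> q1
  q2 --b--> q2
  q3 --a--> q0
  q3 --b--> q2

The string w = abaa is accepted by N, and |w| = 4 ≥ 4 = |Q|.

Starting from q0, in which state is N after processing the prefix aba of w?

q1

Run of N on the first 3 characters of w = a b a:
  step 0: q0  (start)
  step 1: q2  (read a: q0→q2)
  step 2: q2  (read b: q2→q2)
  step 3: q1  (read a: q2→q1)

After reading 3 characters, N is in state q1.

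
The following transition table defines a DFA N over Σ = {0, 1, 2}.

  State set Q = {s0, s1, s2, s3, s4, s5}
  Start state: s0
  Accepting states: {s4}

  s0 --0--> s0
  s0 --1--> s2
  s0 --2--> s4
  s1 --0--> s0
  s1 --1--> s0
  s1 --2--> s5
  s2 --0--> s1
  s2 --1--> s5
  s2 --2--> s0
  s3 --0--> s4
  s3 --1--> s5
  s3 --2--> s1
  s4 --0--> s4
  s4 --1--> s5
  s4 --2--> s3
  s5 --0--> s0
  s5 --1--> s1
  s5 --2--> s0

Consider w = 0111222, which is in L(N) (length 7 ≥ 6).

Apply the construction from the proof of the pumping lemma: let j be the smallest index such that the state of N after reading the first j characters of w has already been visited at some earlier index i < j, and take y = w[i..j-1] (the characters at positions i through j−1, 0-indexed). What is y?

Run of N on w = 0 1 1 1 2 2 2:
  step 0: s0  (start)
  step 1: s0  (read 0: s0→s0)   ← first repeat (s0 seen earlier)
  step 2: s2  (read 1: s0→s2)
  step 3: s5  (read 1: s2→s5)
  step 4: s1  (read 1: s5→s1)
  step 5: s5  (read 2: s1→s5)
  step 6: s0  (read 2: s5→s0)
  step 7: s4  (read 2: s0→s4)

So i = 0, j = 1, giving x = w[0:0] = ε, y = w[0:1] = 0, z = w[1:7] = 111222.
Check: |xy| = 1 ≤ 6 and |y| = 1 ≥ 1. Reading y takes N from s0 back to s0, so every xyⁱz is accepted.
Since N has 6 states, any run of length ≥ 6 visits 6+1 states, so by pigeonhole some state repeats within the first 6 steps — that repeat gives the pumpable loop.

0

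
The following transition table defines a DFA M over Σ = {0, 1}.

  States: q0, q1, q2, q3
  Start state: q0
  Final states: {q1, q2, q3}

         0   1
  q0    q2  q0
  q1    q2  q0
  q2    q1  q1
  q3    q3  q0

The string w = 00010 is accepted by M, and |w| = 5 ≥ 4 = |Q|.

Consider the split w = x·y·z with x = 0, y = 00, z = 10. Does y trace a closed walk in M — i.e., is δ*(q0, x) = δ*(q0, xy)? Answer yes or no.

Run of M on the first 3 characters of w = 0 0 0:
  step 0: q0  (start)
  step 1: q2  (read 0: q0→q2)
  step 2: q1  (read 0: q2→q1)
  step 3: q2  (read 0: q1→q2)

After x (step 1): q2. After xy (step 3): q2.
They match, so y = 00 drives M around a cycle from q2 back to itself; pumping y any number of times keeps M in q2 before reading z, and xyⁱz ∈ L(M) for every i ≥ 0.

yes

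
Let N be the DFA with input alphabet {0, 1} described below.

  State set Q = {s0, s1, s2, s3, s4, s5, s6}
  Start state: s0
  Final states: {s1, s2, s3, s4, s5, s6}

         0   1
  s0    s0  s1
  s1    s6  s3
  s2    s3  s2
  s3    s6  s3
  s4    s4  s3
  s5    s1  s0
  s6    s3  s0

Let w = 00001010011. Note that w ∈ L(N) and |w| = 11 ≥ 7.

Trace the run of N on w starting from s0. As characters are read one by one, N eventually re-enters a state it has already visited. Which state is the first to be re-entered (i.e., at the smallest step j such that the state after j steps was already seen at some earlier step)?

Run of N on w = 0 0 0 0 1 0 1 0 0 1 1:
  step 0: s0  (start)
  step 1: s0  (read 0: s0→s0)   ← first repeat (s0 seen earlier)
  step 2: s0  (read 0: s0→s0)
  step 3: s0  (read 0: s0→s0)
  step 4: s0  (read 0: s0→s0)
  step 5: s1  (read 1: s0→s1)
  step 6: s6  (read 0: s1→s6)
  step 7: s0  (read 1: s6→s0)
  step 8: s0  (read 0: s0→s0)
  step 9: s0  (read 0: s0→s0)
  step 10: s1  (read 1: s0→s1)
  step 11: s3  (read 1: s1→s3)

The earliest repeat is at step j = 1: N is in s0, which it already visited at step i = 0.

s0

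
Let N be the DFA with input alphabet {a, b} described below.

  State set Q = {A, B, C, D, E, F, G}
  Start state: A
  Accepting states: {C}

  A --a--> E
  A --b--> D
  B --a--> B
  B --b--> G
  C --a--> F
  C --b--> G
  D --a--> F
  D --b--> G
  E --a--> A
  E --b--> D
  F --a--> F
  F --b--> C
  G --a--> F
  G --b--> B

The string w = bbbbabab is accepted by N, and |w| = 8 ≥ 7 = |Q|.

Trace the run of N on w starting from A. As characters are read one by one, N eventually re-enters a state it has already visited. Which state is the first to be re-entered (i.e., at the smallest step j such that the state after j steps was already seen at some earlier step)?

G

State sequence: A -b-> D -b-> G -b-> B -b-> G -a-> F -b-> C -a-> F -b-> C
First repeat at step 4: G was already visited.

The earliest repeat is at step j = 4: N is in G, which it already visited at step i = 2.
With |Q| = 7, pigeonhole forces a state repeat no later than step 7; the substring read between the first and second visits to that state can be pumped.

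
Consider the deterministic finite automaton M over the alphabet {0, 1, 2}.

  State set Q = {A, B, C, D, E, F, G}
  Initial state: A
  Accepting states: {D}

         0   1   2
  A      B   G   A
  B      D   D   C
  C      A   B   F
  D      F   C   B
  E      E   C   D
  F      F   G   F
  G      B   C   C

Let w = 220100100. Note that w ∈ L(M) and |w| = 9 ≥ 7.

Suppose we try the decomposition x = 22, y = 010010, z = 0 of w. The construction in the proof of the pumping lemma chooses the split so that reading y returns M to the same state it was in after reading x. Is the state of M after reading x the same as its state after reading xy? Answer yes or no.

Run of M on the first 8 characters of w = 2 2 0 1 0 0 1 0:
  step 0: A  (start)
  step 1: A  (read 2: A→A)
  step 2: A  (read 2: A→A)
  step 3: B  (read 0: A→B)
  step 4: D  (read 1: B→D)
  step 5: F  (read 0: D→F)
  step 6: F  (read 0: F→F)
  step 7: G  (read 1: F→G)
  step 8: B  (read 0: G→B)

After x (step 2): A. After xy (step 8): B.
They differ (A ≠ B), so y is not a cycle from the state after x; this split is not the one the pumping-lemma construction produces, and pumping y need not keep the string in L(M).

no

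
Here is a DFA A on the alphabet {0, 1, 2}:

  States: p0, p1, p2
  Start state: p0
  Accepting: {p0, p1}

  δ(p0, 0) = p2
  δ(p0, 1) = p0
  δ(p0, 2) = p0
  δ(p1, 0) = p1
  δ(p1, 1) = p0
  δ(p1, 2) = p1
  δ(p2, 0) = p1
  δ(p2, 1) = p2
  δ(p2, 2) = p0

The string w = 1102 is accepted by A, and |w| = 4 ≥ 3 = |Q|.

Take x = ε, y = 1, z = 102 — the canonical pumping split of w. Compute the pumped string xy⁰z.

102

xy⁰z = xz = ε·102 = 102.
Reading y = 1 takes A from p0 back to p0, so after x the machine is still in p0, and z then leads to the accepting state p0. Hence 102 ∈ L(A).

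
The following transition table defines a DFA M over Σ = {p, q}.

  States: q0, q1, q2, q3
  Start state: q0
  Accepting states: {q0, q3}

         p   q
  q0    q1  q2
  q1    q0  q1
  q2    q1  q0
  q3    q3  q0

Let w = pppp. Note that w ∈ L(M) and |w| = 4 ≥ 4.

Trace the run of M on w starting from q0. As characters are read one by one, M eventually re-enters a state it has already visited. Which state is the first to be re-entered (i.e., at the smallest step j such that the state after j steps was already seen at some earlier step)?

q0

State sequence: q0 -p-> q1 -p-> q0 -p-> q1 -p-> q0
First repeat at step 2: q0 was already visited.

The earliest repeat is at step j = 2: M is in q0, which it already visited at step i = 0.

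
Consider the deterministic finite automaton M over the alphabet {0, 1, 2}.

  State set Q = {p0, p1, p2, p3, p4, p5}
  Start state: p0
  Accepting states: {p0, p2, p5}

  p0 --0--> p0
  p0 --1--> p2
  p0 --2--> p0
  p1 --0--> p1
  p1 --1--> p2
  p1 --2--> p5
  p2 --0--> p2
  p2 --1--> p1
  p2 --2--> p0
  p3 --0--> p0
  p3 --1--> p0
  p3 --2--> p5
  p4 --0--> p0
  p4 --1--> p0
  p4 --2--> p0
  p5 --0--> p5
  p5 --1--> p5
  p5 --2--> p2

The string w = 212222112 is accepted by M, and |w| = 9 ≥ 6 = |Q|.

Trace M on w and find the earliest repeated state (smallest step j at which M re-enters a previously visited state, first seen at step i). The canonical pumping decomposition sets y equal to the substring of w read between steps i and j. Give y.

Run of M on w = 2 1 2 2 2 2 1 1 2:
  step 0: p0  (start)
  step 1: p0  (read 2: p0→p0)   ← first repeat (p0 seen earlier)
  step 2: p2  (read 1: p0→p2)
  step 3: p0  (read 2: p2→p0)
  step 4: p0  (read 2: p0→p0)
  step 5: p0  (read 2: p0→p0)
  step 6: p0  (read 2: p0→p0)
  step 7: p2  (read 1: p0→p2)
  step 8: p1  (read 1: p2→p1)
  step 9: p5  (read 2: p1→p5)

So i = 0, j = 1, giving x = w[0:0] = ε, y = w[0:1] = 2, z = w[1:9] = 12222112.
Check: |xy| = 1 ≤ 6 and |y| = 1 ≥ 1. Reading y takes M from p0 back to p0, so every xyⁱz is accepted.
Pumping length from the standard proof: p = 6 (the number of states). The repeated state found above gives |xy| = j ≤ 6 and |y| = j − i ≥ 1.

2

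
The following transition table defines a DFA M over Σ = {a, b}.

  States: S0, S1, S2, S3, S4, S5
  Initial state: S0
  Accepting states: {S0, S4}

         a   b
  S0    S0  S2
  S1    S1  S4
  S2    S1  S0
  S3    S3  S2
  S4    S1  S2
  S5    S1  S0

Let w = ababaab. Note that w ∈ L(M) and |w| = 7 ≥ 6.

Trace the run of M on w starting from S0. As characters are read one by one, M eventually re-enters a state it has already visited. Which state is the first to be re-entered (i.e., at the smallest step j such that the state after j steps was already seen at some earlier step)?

State sequence: S0 -a-> S0 -b-> S2 -a-> S1 -b-> S4 -a-> S1 -a-> S1 -b-> S4
First repeat at step 1: S0 was already visited.

The earliest repeat is at step j = 1: M is in S0, which it already visited at step i = 0.

S0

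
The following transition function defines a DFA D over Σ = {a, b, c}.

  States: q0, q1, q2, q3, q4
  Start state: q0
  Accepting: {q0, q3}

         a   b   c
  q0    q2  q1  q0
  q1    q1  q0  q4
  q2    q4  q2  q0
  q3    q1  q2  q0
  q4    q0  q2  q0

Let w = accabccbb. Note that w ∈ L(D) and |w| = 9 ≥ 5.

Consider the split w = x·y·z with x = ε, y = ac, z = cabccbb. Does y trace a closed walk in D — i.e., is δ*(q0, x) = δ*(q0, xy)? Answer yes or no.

State sequence: q0 -a-> q2 -c-> q0

After x (step 0): q0. After xy (step 2): q0.
They match, so y = ac drives D around a cycle from q0 back to itself; pumping y any number of times keeps D in q0 before reading z, and xyⁱz ∈ L(D) for every i ≥ 0.

yes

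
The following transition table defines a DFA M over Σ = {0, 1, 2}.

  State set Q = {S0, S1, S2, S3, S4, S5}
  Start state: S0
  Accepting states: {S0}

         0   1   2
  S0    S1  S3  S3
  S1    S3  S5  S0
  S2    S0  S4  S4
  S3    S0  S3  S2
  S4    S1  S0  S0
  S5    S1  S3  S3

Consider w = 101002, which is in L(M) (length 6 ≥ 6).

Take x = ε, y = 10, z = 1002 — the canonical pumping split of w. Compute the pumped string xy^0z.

xy⁰z = xz = ε·1002 = 1002.
Reading y = 10 takes M from S0 back to S0, so after x the machine is still in S0, and z then leads to the accepting state S0. Hence 1002 ∈ L(M).

1002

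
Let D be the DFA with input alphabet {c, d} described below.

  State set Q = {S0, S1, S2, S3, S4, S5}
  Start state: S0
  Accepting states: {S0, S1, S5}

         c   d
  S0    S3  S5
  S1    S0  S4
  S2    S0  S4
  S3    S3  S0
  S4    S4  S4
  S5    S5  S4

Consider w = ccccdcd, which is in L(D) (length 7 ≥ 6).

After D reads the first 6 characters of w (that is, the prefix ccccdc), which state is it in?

Run of D on the first 6 characters of w = c c c c d c:
  step 0: S0  (start)
  step 1: S3  (read c: S0→S3)
  step 2: S3  (read c: S3→S3)
  step 3: S3  (read c: S3→S3)
  step 4: S3  (read c: S3→S3)
  step 5: S0  (read d: S3→S0)
  step 6: S3  (read c: S0→S3)

After reading 6 characters, D is in state S3.
(This kind of state-tracing is the core of the pumping-lemma construction: with 6 states, pigeonhole forces a repeat within the first 6 steps.)

S3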